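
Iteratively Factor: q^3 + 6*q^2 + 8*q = (q + 4)*(q^2 + 2*q) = q*(q + 4)*(q + 2)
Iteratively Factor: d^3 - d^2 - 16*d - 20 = (d + 2)*(d^2 - 3*d - 10) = (d - 5)*(d + 2)*(d + 2)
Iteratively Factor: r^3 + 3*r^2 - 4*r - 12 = (r - 2)*(r^2 + 5*r + 6) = (r - 2)*(r + 3)*(r + 2)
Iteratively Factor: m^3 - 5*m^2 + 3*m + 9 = (m - 3)*(m^2 - 2*m - 3) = (m - 3)^2*(m + 1)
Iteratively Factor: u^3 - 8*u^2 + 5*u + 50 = (u - 5)*(u^2 - 3*u - 10) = (u - 5)*(u + 2)*(u - 5)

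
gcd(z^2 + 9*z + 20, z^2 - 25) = z + 5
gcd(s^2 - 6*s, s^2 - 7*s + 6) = s - 6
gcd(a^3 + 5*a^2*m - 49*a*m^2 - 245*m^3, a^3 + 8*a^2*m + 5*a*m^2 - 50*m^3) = a + 5*m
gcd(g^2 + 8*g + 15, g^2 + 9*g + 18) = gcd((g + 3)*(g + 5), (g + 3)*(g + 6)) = g + 3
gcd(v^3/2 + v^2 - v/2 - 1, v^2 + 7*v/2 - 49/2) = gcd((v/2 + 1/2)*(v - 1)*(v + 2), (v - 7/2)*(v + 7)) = 1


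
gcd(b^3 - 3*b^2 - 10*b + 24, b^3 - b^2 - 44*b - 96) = b + 3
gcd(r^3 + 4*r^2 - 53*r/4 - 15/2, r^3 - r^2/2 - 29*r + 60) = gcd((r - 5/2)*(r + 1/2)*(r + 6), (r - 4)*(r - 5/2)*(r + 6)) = r^2 + 7*r/2 - 15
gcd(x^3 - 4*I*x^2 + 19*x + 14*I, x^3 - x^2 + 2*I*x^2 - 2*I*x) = x + 2*I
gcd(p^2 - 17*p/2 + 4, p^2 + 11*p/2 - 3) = p - 1/2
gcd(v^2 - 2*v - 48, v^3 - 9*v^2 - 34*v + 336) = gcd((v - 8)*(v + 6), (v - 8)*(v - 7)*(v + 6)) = v^2 - 2*v - 48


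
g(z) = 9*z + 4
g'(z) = 9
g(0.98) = 12.82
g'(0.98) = 9.00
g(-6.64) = -55.76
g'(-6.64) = 9.00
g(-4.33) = -34.97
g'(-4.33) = 9.00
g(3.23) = 33.07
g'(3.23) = 9.00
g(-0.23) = 1.93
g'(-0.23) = 9.00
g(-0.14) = 2.74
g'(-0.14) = 9.00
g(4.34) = 43.06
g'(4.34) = 9.00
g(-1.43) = -8.87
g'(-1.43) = 9.00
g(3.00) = 31.00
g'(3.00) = 9.00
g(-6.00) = -50.00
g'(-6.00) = 9.00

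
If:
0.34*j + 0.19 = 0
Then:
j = -0.56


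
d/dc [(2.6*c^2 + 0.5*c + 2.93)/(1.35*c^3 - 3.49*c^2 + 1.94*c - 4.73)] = (-3.51*c^4 - 1.35*c^3 - 5.0775*c^2 - 4.1446*c - 8.0492)/(1.8225*c^6 - 9.423*c^5 + 17.4181*c^4 - 26.3122*c^3 + 36.779*c^2 - 18.3524*c + 22.3729)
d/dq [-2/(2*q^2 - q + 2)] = 2*(4*q - 1)/(2*q^2 - q + 2)^2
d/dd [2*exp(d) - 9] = 2*exp(d)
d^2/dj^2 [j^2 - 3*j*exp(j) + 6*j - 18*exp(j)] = -3*j*exp(j) - 24*exp(j) + 2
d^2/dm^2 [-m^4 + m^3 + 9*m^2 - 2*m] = -12*m^2 + 6*m + 18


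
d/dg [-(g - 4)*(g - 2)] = 6 - 2*g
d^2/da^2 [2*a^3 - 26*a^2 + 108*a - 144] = 12*a - 52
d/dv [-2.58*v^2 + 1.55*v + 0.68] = 1.55 - 5.16*v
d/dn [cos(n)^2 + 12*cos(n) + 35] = -2*(cos(n) + 6)*sin(n)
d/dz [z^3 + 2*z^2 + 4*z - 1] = 3*z^2 + 4*z + 4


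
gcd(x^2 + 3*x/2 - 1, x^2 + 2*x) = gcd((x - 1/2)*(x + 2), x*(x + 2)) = x + 2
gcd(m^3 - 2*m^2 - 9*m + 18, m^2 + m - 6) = m^2 + m - 6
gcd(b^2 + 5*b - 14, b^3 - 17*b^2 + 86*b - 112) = b - 2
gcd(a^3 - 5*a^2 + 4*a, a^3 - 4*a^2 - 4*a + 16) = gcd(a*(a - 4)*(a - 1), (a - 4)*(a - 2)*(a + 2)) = a - 4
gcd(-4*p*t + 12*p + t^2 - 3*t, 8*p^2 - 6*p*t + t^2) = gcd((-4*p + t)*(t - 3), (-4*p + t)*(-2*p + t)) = 4*p - t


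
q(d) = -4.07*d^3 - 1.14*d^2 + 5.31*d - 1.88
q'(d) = -12.21*d^2 - 2.28*d + 5.31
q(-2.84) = 67.07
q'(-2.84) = -86.70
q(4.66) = -413.75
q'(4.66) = -270.46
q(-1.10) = -3.68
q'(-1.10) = -6.96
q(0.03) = -1.72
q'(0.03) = 5.23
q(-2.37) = 33.31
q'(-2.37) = -57.87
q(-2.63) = 50.31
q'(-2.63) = -73.15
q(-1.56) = 2.51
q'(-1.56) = -20.85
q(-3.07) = 88.84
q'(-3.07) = -102.77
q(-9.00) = 2825.02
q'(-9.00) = -963.18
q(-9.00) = 2825.02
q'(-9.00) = -963.18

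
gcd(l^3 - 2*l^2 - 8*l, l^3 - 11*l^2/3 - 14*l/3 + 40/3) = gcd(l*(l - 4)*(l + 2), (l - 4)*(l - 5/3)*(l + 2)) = l^2 - 2*l - 8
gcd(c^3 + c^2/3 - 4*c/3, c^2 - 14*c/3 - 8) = c + 4/3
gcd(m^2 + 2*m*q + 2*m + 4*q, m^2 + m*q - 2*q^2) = m + 2*q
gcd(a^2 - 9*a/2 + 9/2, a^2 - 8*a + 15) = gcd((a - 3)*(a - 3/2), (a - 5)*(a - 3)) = a - 3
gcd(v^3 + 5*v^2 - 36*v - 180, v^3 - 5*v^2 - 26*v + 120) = v^2 - v - 30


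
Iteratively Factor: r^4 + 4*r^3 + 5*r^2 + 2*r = (r)*(r^3 + 4*r^2 + 5*r + 2) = r*(r + 1)*(r^2 + 3*r + 2) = r*(r + 1)*(r + 2)*(r + 1)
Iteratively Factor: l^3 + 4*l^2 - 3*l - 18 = (l + 3)*(l^2 + l - 6) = (l - 2)*(l + 3)*(l + 3)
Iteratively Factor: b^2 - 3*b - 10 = (b - 5)*(b + 2)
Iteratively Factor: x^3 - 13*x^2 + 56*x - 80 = (x - 4)*(x^2 - 9*x + 20) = (x - 4)^2*(x - 5)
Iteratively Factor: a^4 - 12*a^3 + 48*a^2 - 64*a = (a - 4)*(a^3 - 8*a^2 + 16*a) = (a - 4)^2*(a^2 - 4*a) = (a - 4)^3*(a)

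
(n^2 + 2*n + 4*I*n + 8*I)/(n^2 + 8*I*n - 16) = (n + 2)/(n + 4*I)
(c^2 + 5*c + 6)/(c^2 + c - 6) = (c + 2)/(c - 2)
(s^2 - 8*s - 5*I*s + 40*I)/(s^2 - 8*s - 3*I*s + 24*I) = (s - 5*I)/(s - 3*I)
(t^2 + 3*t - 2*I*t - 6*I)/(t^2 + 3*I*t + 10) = (t + 3)/(t + 5*I)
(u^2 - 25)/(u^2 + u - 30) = (u + 5)/(u + 6)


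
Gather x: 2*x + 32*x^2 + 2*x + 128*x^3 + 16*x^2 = 128*x^3 + 48*x^2 + 4*x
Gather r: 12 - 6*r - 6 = 6 - 6*r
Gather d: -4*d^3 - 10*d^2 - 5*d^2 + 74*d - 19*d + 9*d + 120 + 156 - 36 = -4*d^3 - 15*d^2 + 64*d + 240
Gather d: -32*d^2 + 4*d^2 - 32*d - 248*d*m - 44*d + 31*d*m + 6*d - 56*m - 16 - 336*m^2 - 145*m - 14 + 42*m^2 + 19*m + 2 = -28*d^2 + d*(-217*m - 70) - 294*m^2 - 182*m - 28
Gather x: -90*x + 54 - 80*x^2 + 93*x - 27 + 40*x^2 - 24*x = -40*x^2 - 21*x + 27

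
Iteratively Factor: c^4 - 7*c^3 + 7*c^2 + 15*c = (c - 3)*(c^3 - 4*c^2 - 5*c) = (c - 3)*(c + 1)*(c^2 - 5*c) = c*(c - 3)*(c + 1)*(c - 5)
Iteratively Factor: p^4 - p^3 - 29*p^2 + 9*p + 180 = (p - 5)*(p^3 + 4*p^2 - 9*p - 36) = (p - 5)*(p + 3)*(p^2 + p - 12) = (p - 5)*(p + 3)*(p + 4)*(p - 3)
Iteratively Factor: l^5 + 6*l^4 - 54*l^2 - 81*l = (l + 3)*(l^4 + 3*l^3 - 9*l^2 - 27*l) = l*(l + 3)*(l^3 + 3*l^2 - 9*l - 27) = l*(l + 3)^2*(l^2 - 9) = l*(l + 3)^3*(l - 3)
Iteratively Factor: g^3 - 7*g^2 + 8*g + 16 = (g - 4)*(g^2 - 3*g - 4) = (g - 4)*(g + 1)*(g - 4)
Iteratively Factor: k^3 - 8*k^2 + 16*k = (k)*(k^2 - 8*k + 16) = k*(k - 4)*(k - 4)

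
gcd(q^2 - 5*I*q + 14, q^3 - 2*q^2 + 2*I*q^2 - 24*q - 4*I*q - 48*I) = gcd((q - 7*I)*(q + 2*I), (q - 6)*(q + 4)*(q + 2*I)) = q + 2*I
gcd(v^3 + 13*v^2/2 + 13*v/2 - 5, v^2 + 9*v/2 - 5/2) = v^2 + 9*v/2 - 5/2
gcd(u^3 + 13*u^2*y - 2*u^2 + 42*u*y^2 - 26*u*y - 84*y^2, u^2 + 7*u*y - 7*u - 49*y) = u + 7*y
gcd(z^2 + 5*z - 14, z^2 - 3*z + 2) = z - 2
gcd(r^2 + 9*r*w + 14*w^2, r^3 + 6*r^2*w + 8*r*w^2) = r + 2*w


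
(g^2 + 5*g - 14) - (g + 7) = g^2 + 4*g - 21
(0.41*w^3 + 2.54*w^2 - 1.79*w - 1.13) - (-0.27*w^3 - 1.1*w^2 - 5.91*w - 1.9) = 0.68*w^3 + 3.64*w^2 + 4.12*w + 0.77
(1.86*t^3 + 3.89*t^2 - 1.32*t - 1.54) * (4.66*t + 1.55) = 8.6676*t^4 + 21.0104*t^3 - 0.1217*t^2 - 9.2224*t - 2.387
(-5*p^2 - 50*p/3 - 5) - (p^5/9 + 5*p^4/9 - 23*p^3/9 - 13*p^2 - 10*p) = -p^5/9 - 5*p^4/9 + 23*p^3/9 + 8*p^2 - 20*p/3 - 5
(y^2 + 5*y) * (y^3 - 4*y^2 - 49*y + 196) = y^5 + y^4 - 69*y^3 - 49*y^2 + 980*y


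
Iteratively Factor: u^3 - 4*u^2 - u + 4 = (u + 1)*(u^2 - 5*u + 4) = (u - 1)*(u + 1)*(u - 4)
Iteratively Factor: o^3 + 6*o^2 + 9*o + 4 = (o + 4)*(o^2 + 2*o + 1) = (o + 1)*(o + 4)*(o + 1)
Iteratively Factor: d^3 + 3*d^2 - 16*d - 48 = (d + 3)*(d^2 - 16) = (d + 3)*(d + 4)*(d - 4)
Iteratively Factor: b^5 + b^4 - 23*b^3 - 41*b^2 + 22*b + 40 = (b - 1)*(b^4 + 2*b^3 - 21*b^2 - 62*b - 40) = (b - 1)*(b + 1)*(b^3 + b^2 - 22*b - 40) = (b - 1)*(b + 1)*(b + 2)*(b^2 - b - 20) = (b - 1)*(b + 1)*(b + 2)*(b + 4)*(b - 5)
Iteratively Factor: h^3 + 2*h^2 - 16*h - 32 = (h - 4)*(h^2 + 6*h + 8) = (h - 4)*(h + 2)*(h + 4)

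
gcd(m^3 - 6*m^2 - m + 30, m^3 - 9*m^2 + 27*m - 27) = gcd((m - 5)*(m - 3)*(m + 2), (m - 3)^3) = m - 3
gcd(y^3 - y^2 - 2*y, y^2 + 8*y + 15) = 1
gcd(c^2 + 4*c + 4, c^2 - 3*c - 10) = c + 2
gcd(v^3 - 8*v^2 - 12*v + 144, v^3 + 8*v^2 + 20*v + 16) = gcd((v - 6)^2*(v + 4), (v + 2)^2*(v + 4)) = v + 4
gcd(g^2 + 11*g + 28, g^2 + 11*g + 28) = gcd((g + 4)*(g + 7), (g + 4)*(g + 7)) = g^2 + 11*g + 28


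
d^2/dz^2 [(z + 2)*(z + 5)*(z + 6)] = 6*z + 26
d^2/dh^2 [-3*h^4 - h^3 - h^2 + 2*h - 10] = -36*h^2 - 6*h - 2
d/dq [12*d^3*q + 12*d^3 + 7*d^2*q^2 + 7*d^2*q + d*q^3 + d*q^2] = d*(12*d^2 + 14*d*q + 7*d + 3*q^2 + 2*q)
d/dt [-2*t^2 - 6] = -4*t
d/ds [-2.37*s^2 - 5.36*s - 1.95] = -4.74*s - 5.36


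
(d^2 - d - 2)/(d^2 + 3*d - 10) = (d + 1)/(d + 5)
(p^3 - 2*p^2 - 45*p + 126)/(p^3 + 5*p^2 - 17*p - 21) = (p - 6)/(p + 1)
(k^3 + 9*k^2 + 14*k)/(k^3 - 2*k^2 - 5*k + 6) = k*(k + 7)/(k^2 - 4*k + 3)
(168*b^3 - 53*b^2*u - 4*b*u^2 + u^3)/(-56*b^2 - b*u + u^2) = -3*b + u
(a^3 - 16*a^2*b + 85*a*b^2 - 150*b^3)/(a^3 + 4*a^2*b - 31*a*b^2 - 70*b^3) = (a^2 - 11*a*b + 30*b^2)/(a^2 + 9*a*b + 14*b^2)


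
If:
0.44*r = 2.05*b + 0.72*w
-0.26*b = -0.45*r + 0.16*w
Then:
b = -0.313822546714516*w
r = 0.17423586189828*w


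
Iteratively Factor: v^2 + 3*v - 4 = (v - 1)*(v + 4)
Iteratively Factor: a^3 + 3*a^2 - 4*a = (a - 1)*(a^2 + 4*a) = a*(a - 1)*(a + 4)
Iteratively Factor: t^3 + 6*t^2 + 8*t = (t + 2)*(t^2 + 4*t) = t*(t + 2)*(t + 4)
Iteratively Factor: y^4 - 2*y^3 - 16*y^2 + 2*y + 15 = (y + 1)*(y^3 - 3*y^2 - 13*y + 15) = (y + 1)*(y + 3)*(y^2 - 6*y + 5) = (y - 1)*(y + 1)*(y + 3)*(y - 5)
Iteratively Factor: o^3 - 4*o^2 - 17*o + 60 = (o - 5)*(o^2 + o - 12) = (o - 5)*(o - 3)*(o + 4)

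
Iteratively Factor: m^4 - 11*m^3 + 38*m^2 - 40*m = (m)*(m^3 - 11*m^2 + 38*m - 40) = m*(m - 2)*(m^2 - 9*m + 20) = m*(m - 5)*(m - 2)*(m - 4)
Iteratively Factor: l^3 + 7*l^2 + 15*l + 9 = (l + 3)*(l^2 + 4*l + 3) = (l + 3)^2*(l + 1)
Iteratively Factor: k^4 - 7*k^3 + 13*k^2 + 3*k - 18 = (k - 3)*(k^3 - 4*k^2 + k + 6) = (k - 3)^2*(k^2 - k - 2) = (k - 3)^2*(k - 2)*(k + 1)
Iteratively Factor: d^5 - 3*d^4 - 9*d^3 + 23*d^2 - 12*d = (d + 3)*(d^4 - 6*d^3 + 9*d^2 - 4*d) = (d - 1)*(d + 3)*(d^3 - 5*d^2 + 4*d) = (d - 4)*(d - 1)*(d + 3)*(d^2 - d) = (d - 4)*(d - 1)^2*(d + 3)*(d)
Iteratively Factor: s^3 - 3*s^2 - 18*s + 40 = (s + 4)*(s^2 - 7*s + 10) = (s - 5)*(s + 4)*(s - 2)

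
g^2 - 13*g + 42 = (g - 7)*(g - 6)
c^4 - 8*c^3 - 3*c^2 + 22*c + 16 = (c - 8)*(c - 2)*(c + 1)^2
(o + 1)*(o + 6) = o^2 + 7*o + 6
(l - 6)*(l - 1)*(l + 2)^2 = l^4 - 3*l^3 - 18*l^2 - 4*l + 24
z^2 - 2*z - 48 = (z - 8)*(z + 6)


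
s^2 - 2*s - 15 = (s - 5)*(s + 3)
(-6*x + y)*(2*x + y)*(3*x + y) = -36*x^3 - 24*x^2*y - x*y^2 + y^3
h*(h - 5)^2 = h^3 - 10*h^2 + 25*h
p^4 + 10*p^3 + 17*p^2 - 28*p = p*(p - 1)*(p + 4)*(p + 7)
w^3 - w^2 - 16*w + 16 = (w - 4)*(w - 1)*(w + 4)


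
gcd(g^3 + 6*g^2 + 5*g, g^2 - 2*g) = g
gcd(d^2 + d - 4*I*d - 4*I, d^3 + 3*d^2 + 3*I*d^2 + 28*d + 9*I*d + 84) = d - 4*I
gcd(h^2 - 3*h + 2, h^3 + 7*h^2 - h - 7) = h - 1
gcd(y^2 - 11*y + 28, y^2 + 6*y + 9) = 1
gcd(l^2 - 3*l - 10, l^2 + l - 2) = l + 2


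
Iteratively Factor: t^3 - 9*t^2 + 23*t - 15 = (t - 3)*(t^2 - 6*t + 5) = (t - 5)*(t - 3)*(t - 1)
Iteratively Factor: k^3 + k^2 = (k + 1)*(k^2) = k*(k + 1)*(k)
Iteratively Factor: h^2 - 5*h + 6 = (h - 3)*(h - 2)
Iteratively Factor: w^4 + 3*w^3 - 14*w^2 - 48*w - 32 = (w + 1)*(w^3 + 2*w^2 - 16*w - 32) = (w - 4)*(w + 1)*(w^2 + 6*w + 8) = (w - 4)*(w + 1)*(w + 4)*(w + 2)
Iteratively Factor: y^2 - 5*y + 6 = (y - 2)*(y - 3)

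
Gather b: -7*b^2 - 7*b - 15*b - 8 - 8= -7*b^2 - 22*b - 16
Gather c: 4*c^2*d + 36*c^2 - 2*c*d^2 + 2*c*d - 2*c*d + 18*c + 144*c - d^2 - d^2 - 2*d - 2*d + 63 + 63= c^2*(4*d + 36) + c*(162 - 2*d^2) - 2*d^2 - 4*d + 126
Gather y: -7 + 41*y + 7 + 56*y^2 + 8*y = 56*y^2 + 49*y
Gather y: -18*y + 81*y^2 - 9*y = 81*y^2 - 27*y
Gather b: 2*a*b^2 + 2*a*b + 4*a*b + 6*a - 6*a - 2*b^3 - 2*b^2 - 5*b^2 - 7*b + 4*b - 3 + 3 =-2*b^3 + b^2*(2*a - 7) + b*(6*a - 3)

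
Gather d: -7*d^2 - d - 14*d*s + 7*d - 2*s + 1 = -7*d^2 + d*(6 - 14*s) - 2*s + 1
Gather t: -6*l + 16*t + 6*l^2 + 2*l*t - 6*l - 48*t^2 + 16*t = 6*l^2 - 12*l - 48*t^2 + t*(2*l + 32)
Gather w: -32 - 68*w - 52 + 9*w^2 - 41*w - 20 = 9*w^2 - 109*w - 104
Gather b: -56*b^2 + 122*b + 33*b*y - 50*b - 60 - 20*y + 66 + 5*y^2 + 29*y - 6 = -56*b^2 + b*(33*y + 72) + 5*y^2 + 9*y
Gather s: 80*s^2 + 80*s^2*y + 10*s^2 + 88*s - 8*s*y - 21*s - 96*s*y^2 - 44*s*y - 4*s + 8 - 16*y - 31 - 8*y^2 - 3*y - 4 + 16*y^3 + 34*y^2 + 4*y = s^2*(80*y + 90) + s*(-96*y^2 - 52*y + 63) + 16*y^3 + 26*y^2 - 15*y - 27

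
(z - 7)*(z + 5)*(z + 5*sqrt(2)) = z^3 - 2*z^2 + 5*sqrt(2)*z^2 - 35*z - 10*sqrt(2)*z - 175*sqrt(2)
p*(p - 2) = p^2 - 2*p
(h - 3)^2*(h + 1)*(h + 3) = h^4 - 2*h^3 - 12*h^2 + 18*h + 27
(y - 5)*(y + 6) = y^2 + y - 30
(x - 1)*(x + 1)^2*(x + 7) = x^4 + 8*x^3 + 6*x^2 - 8*x - 7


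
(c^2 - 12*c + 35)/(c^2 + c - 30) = (c - 7)/(c + 6)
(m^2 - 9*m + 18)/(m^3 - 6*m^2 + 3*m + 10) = (m^2 - 9*m + 18)/(m^3 - 6*m^2 + 3*m + 10)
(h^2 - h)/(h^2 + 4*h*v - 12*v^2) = h*(h - 1)/(h^2 + 4*h*v - 12*v^2)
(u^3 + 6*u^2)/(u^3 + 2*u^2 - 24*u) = u/(u - 4)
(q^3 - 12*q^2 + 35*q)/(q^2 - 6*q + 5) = q*(q - 7)/(q - 1)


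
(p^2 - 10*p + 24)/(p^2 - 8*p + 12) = (p - 4)/(p - 2)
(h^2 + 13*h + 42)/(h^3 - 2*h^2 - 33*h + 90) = (h + 7)/(h^2 - 8*h + 15)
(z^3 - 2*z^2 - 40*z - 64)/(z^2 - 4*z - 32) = z + 2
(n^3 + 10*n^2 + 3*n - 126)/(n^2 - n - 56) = (n^2 + 3*n - 18)/(n - 8)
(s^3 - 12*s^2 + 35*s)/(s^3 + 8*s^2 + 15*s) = (s^2 - 12*s + 35)/(s^2 + 8*s + 15)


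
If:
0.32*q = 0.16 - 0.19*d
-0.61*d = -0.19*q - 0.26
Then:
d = 0.49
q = 0.21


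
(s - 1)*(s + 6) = s^2 + 5*s - 6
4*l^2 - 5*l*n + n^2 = (-4*l + n)*(-l + n)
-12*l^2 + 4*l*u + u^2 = (-2*l + u)*(6*l + u)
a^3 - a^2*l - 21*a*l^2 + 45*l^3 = (a - 3*l)^2*(a + 5*l)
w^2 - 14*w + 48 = (w - 8)*(w - 6)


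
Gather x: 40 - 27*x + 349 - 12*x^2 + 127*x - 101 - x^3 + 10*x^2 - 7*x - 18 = -x^3 - 2*x^2 + 93*x + 270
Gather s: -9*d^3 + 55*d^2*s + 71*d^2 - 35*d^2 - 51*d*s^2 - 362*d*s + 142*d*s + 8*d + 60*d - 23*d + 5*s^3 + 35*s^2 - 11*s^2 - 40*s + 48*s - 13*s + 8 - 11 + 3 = -9*d^3 + 36*d^2 + 45*d + 5*s^3 + s^2*(24 - 51*d) + s*(55*d^2 - 220*d - 5)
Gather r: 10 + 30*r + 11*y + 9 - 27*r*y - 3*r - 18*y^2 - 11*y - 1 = r*(27 - 27*y) - 18*y^2 + 18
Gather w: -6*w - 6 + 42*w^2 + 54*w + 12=42*w^2 + 48*w + 6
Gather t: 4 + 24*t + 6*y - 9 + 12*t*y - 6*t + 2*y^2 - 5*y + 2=t*(12*y + 18) + 2*y^2 + y - 3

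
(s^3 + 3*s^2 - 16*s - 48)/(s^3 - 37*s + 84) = (s^2 + 7*s + 12)/(s^2 + 4*s - 21)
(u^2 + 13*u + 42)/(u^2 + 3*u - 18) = (u + 7)/(u - 3)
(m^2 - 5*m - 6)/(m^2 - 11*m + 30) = (m + 1)/(m - 5)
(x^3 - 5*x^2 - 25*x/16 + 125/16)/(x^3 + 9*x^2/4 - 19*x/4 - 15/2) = (x^2 - 25*x/4 + 25/4)/(x^2 + x - 6)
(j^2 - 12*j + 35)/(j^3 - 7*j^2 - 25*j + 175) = 1/(j + 5)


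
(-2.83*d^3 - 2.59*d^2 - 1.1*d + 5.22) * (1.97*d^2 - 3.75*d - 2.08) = -5.5751*d^5 + 5.5102*d^4 + 13.4319*d^3 + 19.7956*d^2 - 17.287*d - 10.8576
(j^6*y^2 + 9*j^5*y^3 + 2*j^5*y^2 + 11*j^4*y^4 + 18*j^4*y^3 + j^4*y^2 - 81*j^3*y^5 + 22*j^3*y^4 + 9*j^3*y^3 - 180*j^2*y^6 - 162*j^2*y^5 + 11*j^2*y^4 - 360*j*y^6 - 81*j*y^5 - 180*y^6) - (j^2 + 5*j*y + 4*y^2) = j^6*y^2 + 9*j^5*y^3 + 2*j^5*y^2 + 11*j^4*y^4 + 18*j^4*y^3 + j^4*y^2 - 81*j^3*y^5 + 22*j^3*y^4 + 9*j^3*y^3 - 180*j^2*y^6 - 162*j^2*y^5 + 11*j^2*y^4 - j^2 - 360*j*y^6 - 81*j*y^5 - 5*j*y - 180*y^6 - 4*y^2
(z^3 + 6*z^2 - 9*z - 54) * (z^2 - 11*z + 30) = z^5 - 5*z^4 - 45*z^3 + 225*z^2 + 324*z - 1620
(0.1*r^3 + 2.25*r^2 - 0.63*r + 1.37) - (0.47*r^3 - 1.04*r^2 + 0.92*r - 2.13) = -0.37*r^3 + 3.29*r^2 - 1.55*r + 3.5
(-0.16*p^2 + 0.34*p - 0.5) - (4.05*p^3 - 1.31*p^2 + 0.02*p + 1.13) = -4.05*p^3 + 1.15*p^2 + 0.32*p - 1.63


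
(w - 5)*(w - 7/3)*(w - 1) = w^3 - 25*w^2/3 + 19*w - 35/3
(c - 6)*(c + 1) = c^2 - 5*c - 6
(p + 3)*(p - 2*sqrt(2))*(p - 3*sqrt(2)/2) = p^3 - 7*sqrt(2)*p^2/2 + 3*p^2 - 21*sqrt(2)*p/2 + 6*p + 18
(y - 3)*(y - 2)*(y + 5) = y^3 - 19*y + 30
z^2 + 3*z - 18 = (z - 3)*(z + 6)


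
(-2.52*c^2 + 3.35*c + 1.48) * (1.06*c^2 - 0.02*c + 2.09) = -2.6712*c^4 + 3.6014*c^3 - 3.765*c^2 + 6.9719*c + 3.0932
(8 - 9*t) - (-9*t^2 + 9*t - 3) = 9*t^2 - 18*t + 11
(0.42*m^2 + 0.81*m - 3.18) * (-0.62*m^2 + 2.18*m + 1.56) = -0.2604*m^4 + 0.4134*m^3 + 4.3926*m^2 - 5.6688*m - 4.9608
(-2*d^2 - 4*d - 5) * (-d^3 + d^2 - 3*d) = 2*d^5 + 2*d^4 + 7*d^3 + 7*d^2 + 15*d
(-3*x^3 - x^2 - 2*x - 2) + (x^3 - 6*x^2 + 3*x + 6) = -2*x^3 - 7*x^2 + x + 4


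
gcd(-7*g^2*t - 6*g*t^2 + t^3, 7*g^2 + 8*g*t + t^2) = g + t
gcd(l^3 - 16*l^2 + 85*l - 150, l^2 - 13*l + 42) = l - 6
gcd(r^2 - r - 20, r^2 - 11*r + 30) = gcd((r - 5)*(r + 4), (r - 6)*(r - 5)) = r - 5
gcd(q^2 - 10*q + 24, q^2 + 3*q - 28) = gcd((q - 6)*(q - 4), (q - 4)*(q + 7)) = q - 4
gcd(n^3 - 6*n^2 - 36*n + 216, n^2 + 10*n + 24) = n + 6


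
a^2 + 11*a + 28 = (a + 4)*(a + 7)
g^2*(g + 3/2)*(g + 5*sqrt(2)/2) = g^4 + 3*g^3/2 + 5*sqrt(2)*g^3/2 + 15*sqrt(2)*g^2/4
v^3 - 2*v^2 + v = v*(v - 1)^2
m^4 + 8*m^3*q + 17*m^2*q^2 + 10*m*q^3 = m*(m + q)*(m + 2*q)*(m + 5*q)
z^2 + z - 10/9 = (z - 2/3)*(z + 5/3)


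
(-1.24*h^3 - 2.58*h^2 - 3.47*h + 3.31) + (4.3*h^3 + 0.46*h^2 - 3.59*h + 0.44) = 3.06*h^3 - 2.12*h^2 - 7.06*h + 3.75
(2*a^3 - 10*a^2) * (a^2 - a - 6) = 2*a^5 - 12*a^4 - 2*a^3 + 60*a^2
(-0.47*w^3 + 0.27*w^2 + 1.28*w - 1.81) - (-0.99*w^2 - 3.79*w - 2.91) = -0.47*w^3 + 1.26*w^2 + 5.07*w + 1.1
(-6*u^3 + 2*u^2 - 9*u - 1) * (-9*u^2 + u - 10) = 54*u^5 - 24*u^4 + 143*u^3 - 20*u^2 + 89*u + 10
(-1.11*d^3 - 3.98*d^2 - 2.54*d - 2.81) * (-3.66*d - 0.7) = 4.0626*d^4 + 15.3438*d^3 + 12.0824*d^2 + 12.0626*d + 1.967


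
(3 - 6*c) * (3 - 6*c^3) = 36*c^4 - 18*c^3 - 18*c + 9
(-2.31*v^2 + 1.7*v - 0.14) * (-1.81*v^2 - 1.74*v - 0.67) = 4.1811*v^4 + 0.9424*v^3 - 1.1569*v^2 - 0.8954*v + 0.0938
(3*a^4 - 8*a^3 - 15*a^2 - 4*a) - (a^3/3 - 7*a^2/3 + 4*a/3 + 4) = 3*a^4 - 25*a^3/3 - 38*a^2/3 - 16*a/3 - 4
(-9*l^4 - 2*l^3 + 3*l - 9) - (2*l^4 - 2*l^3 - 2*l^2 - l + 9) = -11*l^4 + 2*l^2 + 4*l - 18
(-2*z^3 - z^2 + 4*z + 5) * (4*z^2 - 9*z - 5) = -8*z^5 + 14*z^4 + 35*z^3 - 11*z^2 - 65*z - 25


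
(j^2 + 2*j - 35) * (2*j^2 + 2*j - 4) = 2*j^4 + 6*j^3 - 70*j^2 - 78*j + 140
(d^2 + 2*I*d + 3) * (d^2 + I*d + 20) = d^4 + 3*I*d^3 + 21*d^2 + 43*I*d + 60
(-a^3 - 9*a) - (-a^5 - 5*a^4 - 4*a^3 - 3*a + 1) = a^5 + 5*a^4 + 3*a^3 - 6*a - 1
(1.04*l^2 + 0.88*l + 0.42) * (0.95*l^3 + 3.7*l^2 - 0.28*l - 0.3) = 0.988*l^5 + 4.684*l^4 + 3.3638*l^3 + 0.9956*l^2 - 0.3816*l - 0.126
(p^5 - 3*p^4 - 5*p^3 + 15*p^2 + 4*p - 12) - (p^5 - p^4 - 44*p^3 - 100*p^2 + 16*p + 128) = -2*p^4 + 39*p^3 + 115*p^2 - 12*p - 140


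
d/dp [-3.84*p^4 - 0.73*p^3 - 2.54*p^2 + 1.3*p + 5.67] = -15.36*p^3 - 2.19*p^2 - 5.08*p + 1.3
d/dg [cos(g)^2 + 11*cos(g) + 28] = -(2*cos(g) + 11)*sin(g)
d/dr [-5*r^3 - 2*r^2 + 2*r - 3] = -15*r^2 - 4*r + 2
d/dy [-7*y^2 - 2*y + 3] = -14*y - 2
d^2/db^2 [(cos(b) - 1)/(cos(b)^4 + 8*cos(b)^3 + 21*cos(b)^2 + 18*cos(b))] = 3*(42*(1 - cos(b)^2)^2/cos(b)^3 + 12*sin(b)^6/cos(b)^3 - 3*cos(b)^4 + 6*cos(b)^3 + 29*cos(b)^2 - 68*tan(b)^2 - 52 + 50/cos(b) - 78/cos(b)^3)/((cos(b) + 2)^3*(cos(b) + 3)^4)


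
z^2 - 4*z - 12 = (z - 6)*(z + 2)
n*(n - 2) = n^2 - 2*n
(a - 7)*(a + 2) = a^2 - 5*a - 14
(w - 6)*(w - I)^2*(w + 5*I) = w^4 - 6*w^3 + 3*I*w^3 + 9*w^2 - 18*I*w^2 - 54*w - 5*I*w + 30*I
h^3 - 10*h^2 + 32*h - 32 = (h - 4)^2*(h - 2)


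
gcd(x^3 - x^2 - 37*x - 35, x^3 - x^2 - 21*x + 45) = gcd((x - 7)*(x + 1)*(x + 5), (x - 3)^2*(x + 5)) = x + 5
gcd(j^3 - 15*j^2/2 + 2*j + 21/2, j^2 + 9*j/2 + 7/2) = j + 1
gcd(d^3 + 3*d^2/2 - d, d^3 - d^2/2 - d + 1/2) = d - 1/2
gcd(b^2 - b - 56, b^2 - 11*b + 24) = b - 8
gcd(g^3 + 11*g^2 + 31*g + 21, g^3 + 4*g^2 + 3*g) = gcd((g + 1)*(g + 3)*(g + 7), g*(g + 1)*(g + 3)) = g^2 + 4*g + 3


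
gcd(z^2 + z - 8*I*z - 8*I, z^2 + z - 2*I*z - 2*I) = z + 1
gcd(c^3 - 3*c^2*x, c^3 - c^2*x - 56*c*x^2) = c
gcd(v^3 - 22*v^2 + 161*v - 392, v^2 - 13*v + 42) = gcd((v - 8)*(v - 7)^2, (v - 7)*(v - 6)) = v - 7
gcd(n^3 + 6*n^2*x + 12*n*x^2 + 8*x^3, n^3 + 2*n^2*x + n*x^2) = 1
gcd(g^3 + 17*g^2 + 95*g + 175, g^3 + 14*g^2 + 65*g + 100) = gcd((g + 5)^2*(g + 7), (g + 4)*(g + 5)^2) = g^2 + 10*g + 25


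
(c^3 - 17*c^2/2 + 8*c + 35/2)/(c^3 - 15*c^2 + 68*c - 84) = (2*c^2 - 3*c - 5)/(2*(c^2 - 8*c + 12))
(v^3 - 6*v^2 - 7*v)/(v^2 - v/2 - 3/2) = 2*v*(v - 7)/(2*v - 3)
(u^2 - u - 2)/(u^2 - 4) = (u + 1)/(u + 2)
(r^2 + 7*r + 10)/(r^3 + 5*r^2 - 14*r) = (r^2 + 7*r + 10)/(r*(r^2 + 5*r - 14))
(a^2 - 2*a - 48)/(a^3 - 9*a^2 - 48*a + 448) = (a + 6)/(a^2 - a - 56)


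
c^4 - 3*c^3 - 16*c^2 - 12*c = c*(c - 6)*(c + 1)*(c + 2)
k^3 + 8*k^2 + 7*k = k*(k + 1)*(k + 7)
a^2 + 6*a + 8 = (a + 2)*(a + 4)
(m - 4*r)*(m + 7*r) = m^2 + 3*m*r - 28*r^2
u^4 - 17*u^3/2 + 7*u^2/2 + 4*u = u*(u - 8)*(u - 1)*(u + 1/2)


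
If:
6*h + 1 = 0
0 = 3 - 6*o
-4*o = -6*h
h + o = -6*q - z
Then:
No Solution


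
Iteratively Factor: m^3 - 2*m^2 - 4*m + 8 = (m - 2)*(m^2 - 4) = (m - 2)^2*(m + 2)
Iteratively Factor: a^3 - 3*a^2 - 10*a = (a - 5)*(a^2 + 2*a) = (a - 5)*(a + 2)*(a)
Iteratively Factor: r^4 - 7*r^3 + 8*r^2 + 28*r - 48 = (r - 4)*(r^3 - 3*r^2 - 4*r + 12) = (r - 4)*(r - 2)*(r^2 - r - 6) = (r - 4)*(r - 2)*(r + 2)*(r - 3)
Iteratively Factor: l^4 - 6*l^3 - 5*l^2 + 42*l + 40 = (l - 5)*(l^3 - l^2 - 10*l - 8) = (l - 5)*(l - 4)*(l^2 + 3*l + 2) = (l - 5)*(l - 4)*(l + 1)*(l + 2)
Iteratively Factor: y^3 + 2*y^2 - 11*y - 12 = (y + 1)*(y^2 + y - 12) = (y - 3)*(y + 1)*(y + 4)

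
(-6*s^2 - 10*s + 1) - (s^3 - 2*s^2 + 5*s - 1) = -s^3 - 4*s^2 - 15*s + 2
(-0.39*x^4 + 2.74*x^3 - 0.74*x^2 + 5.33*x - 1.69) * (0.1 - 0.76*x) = 0.2964*x^5 - 2.1214*x^4 + 0.8364*x^3 - 4.1248*x^2 + 1.8174*x - 0.169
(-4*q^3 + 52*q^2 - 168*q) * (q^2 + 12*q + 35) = -4*q^5 + 4*q^4 + 316*q^3 - 196*q^2 - 5880*q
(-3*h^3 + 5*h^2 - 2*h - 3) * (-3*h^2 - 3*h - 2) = 9*h^5 - 6*h^4 - 3*h^3 + 5*h^2 + 13*h + 6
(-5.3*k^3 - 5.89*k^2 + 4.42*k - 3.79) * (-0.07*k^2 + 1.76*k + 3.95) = 0.371*k^5 - 8.9157*k^4 - 31.6108*k^3 - 15.221*k^2 + 10.7886*k - 14.9705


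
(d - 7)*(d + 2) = d^2 - 5*d - 14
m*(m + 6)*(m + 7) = m^3 + 13*m^2 + 42*m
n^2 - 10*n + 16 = (n - 8)*(n - 2)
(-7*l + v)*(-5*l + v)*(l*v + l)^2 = 35*l^4*v^2 + 70*l^4*v + 35*l^4 - 12*l^3*v^3 - 24*l^3*v^2 - 12*l^3*v + l^2*v^4 + 2*l^2*v^3 + l^2*v^2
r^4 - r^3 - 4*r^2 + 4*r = r*(r - 2)*(r - 1)*(r + 2)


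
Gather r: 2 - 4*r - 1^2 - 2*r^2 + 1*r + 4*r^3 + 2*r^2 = 4*r^3 - 3*r + 1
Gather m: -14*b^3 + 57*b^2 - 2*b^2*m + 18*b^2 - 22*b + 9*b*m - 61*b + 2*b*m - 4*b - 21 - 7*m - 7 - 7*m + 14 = -14*b^3 + 75*b^2 - 87*b + m*(-2*b^2 + 11*b - 14) - 14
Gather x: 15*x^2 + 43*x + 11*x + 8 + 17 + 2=15*x^2 + 54*x + 27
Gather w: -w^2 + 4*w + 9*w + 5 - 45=-w^2 + 13*w - 40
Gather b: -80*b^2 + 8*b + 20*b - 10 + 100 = -80*b^2 + 28*b + 90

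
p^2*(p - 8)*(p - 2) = p^4 - 10*p^3 + 16*p^2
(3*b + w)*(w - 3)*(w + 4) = 3*b*w^2 + 3*b*w - 36*b + w^3 + w^2 - 12*w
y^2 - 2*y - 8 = (y - 4)*(y + 2)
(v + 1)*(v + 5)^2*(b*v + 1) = b*v^4 + 11*b*v^3 + 35*b*v^2 + 25*b*v + v^3 + 11*v^2 + 35*v + 25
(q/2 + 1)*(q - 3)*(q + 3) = q^3/2 + q^2 - 9*q/2 - 9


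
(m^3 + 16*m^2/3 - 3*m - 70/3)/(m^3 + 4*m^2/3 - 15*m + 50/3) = (3*m + 7)/(3*m - 5)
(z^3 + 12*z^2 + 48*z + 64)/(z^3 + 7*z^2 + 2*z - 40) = (z^2 + 8*z + 16)/(z^2 + 3*z - 10)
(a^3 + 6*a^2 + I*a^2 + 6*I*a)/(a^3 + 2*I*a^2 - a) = (a + 6)/(a + I)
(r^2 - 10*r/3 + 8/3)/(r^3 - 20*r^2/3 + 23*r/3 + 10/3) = (3*r - 4)/(3*r^2 - 14*r - 5)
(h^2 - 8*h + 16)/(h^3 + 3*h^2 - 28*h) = (h - 4)/(h*(h + 7))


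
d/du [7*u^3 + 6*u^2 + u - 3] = 21*u^2 + 12*u + 1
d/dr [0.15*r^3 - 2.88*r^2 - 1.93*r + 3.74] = 0.45*r^2 - 5.76*r - 1.93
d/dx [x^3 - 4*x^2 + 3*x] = 3*x^2 - 8*x + 3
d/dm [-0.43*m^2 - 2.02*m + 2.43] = -0.86*m - 2.02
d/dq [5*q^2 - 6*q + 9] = 10*q - 6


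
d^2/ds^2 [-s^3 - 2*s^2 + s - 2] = -6*s - 4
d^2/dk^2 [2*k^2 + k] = 4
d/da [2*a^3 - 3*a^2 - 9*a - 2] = 6*a^2 - 6*a - 9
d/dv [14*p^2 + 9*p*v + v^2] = 9*p + 2*v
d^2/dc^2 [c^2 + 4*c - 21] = 2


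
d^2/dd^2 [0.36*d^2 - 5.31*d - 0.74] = 0.720000000000000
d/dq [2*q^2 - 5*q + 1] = 4*q - 5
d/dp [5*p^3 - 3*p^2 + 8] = 3*p*(5*p - 2)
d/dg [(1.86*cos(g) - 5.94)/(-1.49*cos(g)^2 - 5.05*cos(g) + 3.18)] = (-2.7714*cos(g)^2 + 17.7012*cos(g) + 24.0822)*sin(g)/(2.2201*cos(g)^4 + 15.049*cos(g)^3 + 16.0261*cos(g)^2 - 32.118*cos(g) + 10.1124)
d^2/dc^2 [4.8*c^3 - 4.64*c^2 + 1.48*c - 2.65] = 28.8*c - 9.28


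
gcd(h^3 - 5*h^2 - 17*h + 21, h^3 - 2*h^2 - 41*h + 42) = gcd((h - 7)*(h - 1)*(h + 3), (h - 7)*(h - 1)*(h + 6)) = h^2 - 8*h + 7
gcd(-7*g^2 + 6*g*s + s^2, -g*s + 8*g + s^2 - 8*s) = -g + s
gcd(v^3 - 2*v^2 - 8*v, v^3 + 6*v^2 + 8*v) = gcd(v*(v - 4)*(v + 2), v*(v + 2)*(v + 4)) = v^2 + 2*v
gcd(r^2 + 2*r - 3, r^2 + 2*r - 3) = r^2 + 2*r - 3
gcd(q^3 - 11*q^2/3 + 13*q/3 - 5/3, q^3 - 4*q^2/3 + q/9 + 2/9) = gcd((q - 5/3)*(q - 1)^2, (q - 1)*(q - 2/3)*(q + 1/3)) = q - 1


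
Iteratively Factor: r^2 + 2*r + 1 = (r + 1)*(r + 1)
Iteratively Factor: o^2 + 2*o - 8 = (o - 2)*(o + 4)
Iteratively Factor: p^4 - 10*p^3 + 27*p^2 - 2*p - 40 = (p + 1)*(p^3 - 11*p^2 + 38*p - 40) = (p - 5)*(p + 1)*(p^2 - 6*p + 8) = (p - 5)*(p - 2)*(p + 1)*(p - 4)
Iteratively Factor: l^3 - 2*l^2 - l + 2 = (l - 2)*(l^2 - 1) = (l - 2)*(l + 1)*(l - 1)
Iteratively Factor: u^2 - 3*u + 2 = (u - 1)*(u - 2)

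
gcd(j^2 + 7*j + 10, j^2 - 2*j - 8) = j + 2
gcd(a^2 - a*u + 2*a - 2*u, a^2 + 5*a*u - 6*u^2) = -a + u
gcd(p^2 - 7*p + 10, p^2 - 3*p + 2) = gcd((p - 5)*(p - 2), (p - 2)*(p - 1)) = p - 2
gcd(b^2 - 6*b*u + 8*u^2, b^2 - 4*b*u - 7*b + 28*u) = -b + 4*u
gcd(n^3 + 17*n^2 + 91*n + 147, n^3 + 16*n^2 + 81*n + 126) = n^2 + 10*n + 21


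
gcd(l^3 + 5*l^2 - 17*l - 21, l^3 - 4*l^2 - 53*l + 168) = l^2 + 4*l - 21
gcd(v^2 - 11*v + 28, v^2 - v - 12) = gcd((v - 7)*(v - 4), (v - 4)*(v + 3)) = v - 4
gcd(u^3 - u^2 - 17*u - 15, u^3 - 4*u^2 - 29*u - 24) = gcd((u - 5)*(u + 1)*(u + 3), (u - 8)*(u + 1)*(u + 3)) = u^2 + 4*u + 3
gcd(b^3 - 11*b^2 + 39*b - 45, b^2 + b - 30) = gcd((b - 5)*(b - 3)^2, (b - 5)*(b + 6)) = b - 5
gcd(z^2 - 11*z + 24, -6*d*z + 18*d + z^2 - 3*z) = z - 3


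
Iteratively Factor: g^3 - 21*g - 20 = (g - 5)*(g^2 + 5*g + 4) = (g - 5)*(g + 4)*(g + 1)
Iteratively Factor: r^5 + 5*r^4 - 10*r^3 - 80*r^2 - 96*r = (r - 4)*(r^4 + 9*r^3 + 26*r^2 + 24*r) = (r - 4)*(r + 4)*(r^3 + 5*r^2 + 6*r) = r*(r - 4)*(r + 4)*(r^2 + 5*r + 6) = r*(r - 4)*(r + 3)*(r + 4)*(r + 2)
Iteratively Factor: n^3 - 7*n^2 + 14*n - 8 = (n - 2)*(n^2 - 5*n + 4) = (n - 4)*(n - 2)*(n - 1)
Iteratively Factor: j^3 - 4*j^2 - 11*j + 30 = (j + 3)*(j^2 - 7*j + 10) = (j - 2)*(j + 3)*(j - 5)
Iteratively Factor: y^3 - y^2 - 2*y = (y - 2)*(y^2 + y) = y*(y - 2)*(y + 1)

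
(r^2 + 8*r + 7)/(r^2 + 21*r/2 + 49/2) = 2*(r + 1)/(2*r + 7)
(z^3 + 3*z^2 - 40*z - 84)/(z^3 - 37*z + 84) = (z^2 - 4*z - 12)/(z^2 - 7*z + 12)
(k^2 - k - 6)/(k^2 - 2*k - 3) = (k + 2)/(k + 1)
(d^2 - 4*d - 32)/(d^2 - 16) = (d - 8)/(d - 4)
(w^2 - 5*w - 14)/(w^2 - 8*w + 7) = (w + 2)/(w - 1)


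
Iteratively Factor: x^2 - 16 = (x - 4)*(x + 4)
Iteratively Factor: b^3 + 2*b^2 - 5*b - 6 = (b - 2)*(b^2 + 4*b + 3) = (b - 2)*(b + 3)*(b + 1)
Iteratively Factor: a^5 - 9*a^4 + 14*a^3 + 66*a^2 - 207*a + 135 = (a + 3)*(a^4 - 12*a^3 + 50*a^2 - 84*a + 45) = (a - 3)*(a + 3)*(a^3 - 9*a^2 + 23*a - 15) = (a - 3)*(a - 1)*(a + 3)*(a^2 - 8*a + 15) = (a - 5)*(a - 3)*(a - 1)*(a + 3)*(a - 3)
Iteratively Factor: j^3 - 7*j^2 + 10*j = (j)*(j^2 - 7*j + 10) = j*(j - 2)*(j - 5)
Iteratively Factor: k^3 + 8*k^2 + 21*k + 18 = (k + 3)*(k^2 + 5*k + 6) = (k + 3)^2*(k + 2)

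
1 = 1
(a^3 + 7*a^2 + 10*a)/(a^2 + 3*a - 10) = a*(a + 2)/(a - 2)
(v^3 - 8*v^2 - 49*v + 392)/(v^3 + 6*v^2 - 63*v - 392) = (v - 7)/(v + 7)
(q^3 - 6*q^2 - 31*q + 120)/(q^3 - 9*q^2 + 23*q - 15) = (q^2 - 3*q - 40)/(q^2 - 6*q + 5)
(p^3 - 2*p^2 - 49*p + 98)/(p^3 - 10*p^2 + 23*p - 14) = (p + 7)/(p - 1)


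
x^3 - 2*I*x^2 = x^2*(x - 2*I)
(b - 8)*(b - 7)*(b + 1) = b^3 - 14*b^2 + 41*b + 56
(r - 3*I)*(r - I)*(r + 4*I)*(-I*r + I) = -I*r^4 + I*r^3 - 13*I*r^2 - 12*r + 13*I*r + 12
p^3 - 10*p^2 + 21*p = p*(p - 7)*(p - 3)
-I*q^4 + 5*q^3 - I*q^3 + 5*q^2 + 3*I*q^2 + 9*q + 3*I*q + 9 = (q - I)*(q + 3*I)^2*(-I*q - I)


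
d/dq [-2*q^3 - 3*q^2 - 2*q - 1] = -6*q^2 - 6*q - 2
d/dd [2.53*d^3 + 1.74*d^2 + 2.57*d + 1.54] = 7.59*d^2 + 3.48*d + 2.57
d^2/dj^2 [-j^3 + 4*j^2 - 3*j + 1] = 8 - 6*j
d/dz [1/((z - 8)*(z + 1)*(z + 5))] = (-(z - 8)*(z + 1) - (z - 8)*(z + 5) - (z + 1)*(z + 5))/((z - 8)^2*(z + 1)^2*(z + 5)^2)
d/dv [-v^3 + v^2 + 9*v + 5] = -3*v^2 + 2*v + 9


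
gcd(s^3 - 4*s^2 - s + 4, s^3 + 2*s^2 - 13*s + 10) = s - 1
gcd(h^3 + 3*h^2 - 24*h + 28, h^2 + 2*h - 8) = h - 2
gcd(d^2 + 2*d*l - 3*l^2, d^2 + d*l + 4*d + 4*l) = 1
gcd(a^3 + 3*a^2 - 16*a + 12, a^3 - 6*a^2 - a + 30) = 1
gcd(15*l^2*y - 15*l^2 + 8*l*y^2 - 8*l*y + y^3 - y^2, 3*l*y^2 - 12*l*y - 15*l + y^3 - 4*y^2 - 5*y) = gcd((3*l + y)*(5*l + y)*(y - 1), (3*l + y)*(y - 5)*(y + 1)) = 3*l + y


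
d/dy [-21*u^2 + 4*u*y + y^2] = 4*u + 2*y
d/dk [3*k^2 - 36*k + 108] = 6*k - 36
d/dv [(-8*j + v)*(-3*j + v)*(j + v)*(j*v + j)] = j*(24*j^3 + 26*j^2*v + 13*j^2 - 30*j*v^2 - 20*j*v + 4*v^3 + 3*v^2)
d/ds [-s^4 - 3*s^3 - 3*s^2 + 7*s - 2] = -4*s^3 - 9*s^2 - 6*s + 7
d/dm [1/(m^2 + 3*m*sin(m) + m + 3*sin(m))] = -(3*m*cos(m) + 2*m + 3*sqrt(2)*sin(m + pi/4) + 1)/((m + 1)^2*(m + 3*sin(m))^2)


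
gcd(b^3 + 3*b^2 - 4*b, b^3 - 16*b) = b^2 + 4*b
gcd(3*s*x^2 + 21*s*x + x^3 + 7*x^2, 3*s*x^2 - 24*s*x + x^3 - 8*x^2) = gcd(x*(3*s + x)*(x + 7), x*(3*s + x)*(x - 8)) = 3*s*x + x^2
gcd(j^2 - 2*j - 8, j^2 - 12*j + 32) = j - 4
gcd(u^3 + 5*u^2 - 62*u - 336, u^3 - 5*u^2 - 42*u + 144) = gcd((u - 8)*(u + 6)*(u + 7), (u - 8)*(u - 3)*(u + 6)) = u^2 - 2*u - 48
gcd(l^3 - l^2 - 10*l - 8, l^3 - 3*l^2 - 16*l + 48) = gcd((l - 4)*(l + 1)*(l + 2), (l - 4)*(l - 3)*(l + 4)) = l - 4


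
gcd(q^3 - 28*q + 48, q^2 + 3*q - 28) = q - 4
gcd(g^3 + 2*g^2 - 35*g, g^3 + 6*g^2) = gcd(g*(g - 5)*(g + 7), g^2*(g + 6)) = g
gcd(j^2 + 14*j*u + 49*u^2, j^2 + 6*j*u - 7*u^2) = j + 7*u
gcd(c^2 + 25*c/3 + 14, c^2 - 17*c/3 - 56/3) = c + 7/3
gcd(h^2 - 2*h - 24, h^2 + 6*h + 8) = h + 4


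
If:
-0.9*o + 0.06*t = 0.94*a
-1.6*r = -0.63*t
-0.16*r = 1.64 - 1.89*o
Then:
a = 0.0319148936170213*t - 0.83080040526849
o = 0.0333333333333333*t + 0.867724867724868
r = 0.39375*t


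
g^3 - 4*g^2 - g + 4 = (g - 4)*(g - 1)*(g + 1)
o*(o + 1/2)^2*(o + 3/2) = o^4 + 5*o^3/2 + 7*o^2/4 + 3*o/8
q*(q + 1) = q^2 + q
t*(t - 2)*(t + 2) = t^3 - 4*t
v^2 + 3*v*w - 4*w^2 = (v - w)*(v + 4*w)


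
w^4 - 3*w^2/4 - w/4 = w*(w - 1)*(w + 1/2)^2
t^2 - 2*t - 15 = (t - 5)*(t + 3)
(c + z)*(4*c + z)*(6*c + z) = 24*c^3 + 34*c^2*z + 11*c*z^2 + z^3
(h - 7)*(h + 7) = h^2 - 49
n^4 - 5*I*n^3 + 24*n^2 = n^2*(n - 8*I)*(n + 3*I)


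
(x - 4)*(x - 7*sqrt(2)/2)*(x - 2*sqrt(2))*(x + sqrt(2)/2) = x^4 - 5*sqrt(2)*x^3 - 4*x^3 + 17*x^2/2 + 20*sqrt(2)*x^2 - 34*x + 7*sqrt(2)*x - 28*sqrt(2)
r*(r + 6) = r^2 + 6*r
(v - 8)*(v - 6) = v^2 - 14*v + 48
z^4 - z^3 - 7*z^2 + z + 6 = (z - 3)*(z - 1)*(z + 1)*(z + 2)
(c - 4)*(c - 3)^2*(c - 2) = c^4 - 12*c^3 + 53*c^2 - 102*c + 72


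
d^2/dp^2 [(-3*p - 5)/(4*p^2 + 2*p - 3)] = 4*(-2*(3*p + 5)*(4*p + 1)^2 + (18*p + 13)*(4*p^2 + 2*p - 3))/(4*p^2 + 2*p - 3)^3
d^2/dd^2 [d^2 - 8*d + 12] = 2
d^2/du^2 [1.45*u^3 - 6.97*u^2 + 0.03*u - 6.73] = 8.7*u - 13.94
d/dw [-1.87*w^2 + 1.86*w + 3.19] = 1.86 - 3.74*w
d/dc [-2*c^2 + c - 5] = 1 - 4*c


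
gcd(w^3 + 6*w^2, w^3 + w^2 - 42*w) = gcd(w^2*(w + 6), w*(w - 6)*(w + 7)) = w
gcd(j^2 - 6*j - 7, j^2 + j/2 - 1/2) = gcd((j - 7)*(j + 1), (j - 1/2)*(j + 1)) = j + 1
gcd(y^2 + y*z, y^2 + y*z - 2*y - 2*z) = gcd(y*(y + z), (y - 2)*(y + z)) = y + z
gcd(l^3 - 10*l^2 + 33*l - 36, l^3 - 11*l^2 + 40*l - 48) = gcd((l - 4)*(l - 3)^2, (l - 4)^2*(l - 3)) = l^2 - 7*l + 12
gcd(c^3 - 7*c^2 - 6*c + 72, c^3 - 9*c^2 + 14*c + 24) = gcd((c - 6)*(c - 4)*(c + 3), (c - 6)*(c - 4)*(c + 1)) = c^2 - 10*c + 24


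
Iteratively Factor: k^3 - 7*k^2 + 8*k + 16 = (k + 1)*(k^2 - 8*k + 16) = (k - 4)*(k + 1)*(k - 4)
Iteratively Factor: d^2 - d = (d)*(d - 1)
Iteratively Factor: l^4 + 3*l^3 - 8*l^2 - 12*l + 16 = (l - 1)*(l^3 + 4*l^2 - 4*l - 16) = (l - 2)*(l - 1)*(l^2 + 6*l + 8) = (l - 2)*(l - 1)*(l + 2)*(l + 4)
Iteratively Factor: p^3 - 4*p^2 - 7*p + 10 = (p - 1)*(p^2 - 3*p - 10) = (p - 5)*(p - 1)*(p + 2)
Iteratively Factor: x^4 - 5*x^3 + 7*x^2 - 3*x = (x - 3)*(x^3 - 2*x^2 + x) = x*(x - 3)*(x^2 - 2*x + 1) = x*(x - 3)*(x - 1)*(x - 1)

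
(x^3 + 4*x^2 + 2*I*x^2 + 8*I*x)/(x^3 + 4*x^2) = (x + 2*I)/x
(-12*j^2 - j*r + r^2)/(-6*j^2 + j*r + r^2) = (-4*j + r)/(-2*j + r)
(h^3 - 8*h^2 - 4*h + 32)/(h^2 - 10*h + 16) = h + 2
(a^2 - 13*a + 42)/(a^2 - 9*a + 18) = (a - 7)/(a - 3)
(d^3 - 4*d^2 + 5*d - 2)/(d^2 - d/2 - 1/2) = 2*(d^2 - 3*d + 2)/(2*d + 1)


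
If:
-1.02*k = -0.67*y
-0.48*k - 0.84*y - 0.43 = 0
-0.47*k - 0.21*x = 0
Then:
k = -0.24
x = 0.55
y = -0.37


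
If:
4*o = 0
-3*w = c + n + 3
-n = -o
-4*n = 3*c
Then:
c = 0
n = 0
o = 0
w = -1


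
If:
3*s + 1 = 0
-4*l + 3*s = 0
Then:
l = -1/4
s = -1/3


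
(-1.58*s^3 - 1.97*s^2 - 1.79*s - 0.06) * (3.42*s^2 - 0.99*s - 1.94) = -5.4036*s^5 - 5.1732*s^4 - 1.1063*s^3 + 5.3887*s^2 + 3.532*s + 0.1164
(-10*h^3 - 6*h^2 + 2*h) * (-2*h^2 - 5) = 20*h^5 + 12*h^4 + 46*h^3 + 30*h^2 - 10*h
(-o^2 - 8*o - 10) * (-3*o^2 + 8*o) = 3*o^4 + 16*o^3 - 34*o^2 - 80*o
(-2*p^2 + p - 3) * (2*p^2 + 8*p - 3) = -4*p^4 - 14*p^3 + 8*p^2 - 27*p + 9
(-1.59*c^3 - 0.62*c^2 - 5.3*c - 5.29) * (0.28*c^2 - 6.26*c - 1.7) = -0.4452*c^5 + 9.7798*c^4 + 5.1002*c^3 + 32.7508*c^2 + 42.1254*c + 8.993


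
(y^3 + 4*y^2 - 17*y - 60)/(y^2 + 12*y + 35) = (y^2 - y - 12)/(y + 7)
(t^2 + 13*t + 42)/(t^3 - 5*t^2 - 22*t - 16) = (t^2 + 13*t + 42)/(t^3 - 5*t^2 - 22*t - 16)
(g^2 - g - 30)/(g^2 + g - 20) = (g - 6)/(g - 4)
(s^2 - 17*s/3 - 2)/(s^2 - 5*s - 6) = (s + 1/3)/(s + 1)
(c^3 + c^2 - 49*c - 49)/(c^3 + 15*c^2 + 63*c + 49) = (c - 7)/(c + 7)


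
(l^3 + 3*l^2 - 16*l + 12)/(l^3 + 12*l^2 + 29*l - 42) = (l - 2)/(l + 7)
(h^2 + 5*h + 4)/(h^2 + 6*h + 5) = (h + 4)/(h + 5)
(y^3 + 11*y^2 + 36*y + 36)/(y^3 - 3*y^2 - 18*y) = (y^2 + 8*y + 12)/(y*(y - 6))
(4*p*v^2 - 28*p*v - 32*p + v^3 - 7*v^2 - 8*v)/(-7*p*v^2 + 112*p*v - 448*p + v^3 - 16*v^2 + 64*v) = (-4*p*v - 4*p - v^2 - v)/(7*p*v - 56*p - v^2 + 8*v)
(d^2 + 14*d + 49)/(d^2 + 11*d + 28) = (d + 7)/(d + 4)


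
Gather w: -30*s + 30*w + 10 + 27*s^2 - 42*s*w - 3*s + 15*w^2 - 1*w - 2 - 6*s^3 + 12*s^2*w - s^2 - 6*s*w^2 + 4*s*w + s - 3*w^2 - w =-6*s^3 + 26*s^2 - 32*s + w^2*(12 - 6*s) + w*(12*s^2 - 38*s + 28) + 8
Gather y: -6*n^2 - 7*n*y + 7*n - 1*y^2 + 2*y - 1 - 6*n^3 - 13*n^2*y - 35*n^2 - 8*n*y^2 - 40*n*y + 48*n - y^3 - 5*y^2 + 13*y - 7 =-6*n^3 - 41*n^2 + 55*n - y^3 + y^2*(-8*n - 6) + y*(-13*n^2 - 47*n + 15) - 8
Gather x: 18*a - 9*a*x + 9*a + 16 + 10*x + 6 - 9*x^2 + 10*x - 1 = 27*a - 9*x^2 + x*(20 - 9*a) + 21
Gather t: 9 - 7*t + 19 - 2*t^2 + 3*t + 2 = -2*t^2 - 4*t + 30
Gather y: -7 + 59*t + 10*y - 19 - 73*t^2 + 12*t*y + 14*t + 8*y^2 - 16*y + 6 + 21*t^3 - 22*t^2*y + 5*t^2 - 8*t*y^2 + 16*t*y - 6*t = 21*t^3 - 68*t^2 + 67*t + y^2*(8 - 8*t) + y*(-22*t^2 + 28*t - 6) - 20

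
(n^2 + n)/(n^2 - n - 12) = n*(n + 1)/(n^2 - n - 12)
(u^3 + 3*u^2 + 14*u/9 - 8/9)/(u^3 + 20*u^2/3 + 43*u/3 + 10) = (9*u^2 + 9*u - 4)/(3*(3*u^2 + 14*u + 15))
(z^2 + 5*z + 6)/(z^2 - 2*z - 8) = (z + 3)/(z - 4)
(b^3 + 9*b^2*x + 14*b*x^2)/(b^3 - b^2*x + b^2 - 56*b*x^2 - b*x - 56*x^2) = b*(-b - 2*x)/(-b^2 + 8*b*x - b + 8*x)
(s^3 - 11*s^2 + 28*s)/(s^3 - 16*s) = (s - 7)/(s + 4)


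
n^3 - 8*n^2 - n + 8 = (n - 8)*(n - 1)*(n + 1)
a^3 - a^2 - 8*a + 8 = (a - 1)*(a - 2*sqrt(2))*(a + 2*sqrt(2))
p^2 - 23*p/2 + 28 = (p - 8)*(p - 7/2)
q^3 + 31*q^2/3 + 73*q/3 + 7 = (q + 1/3)*(q + 3)*(q + 7)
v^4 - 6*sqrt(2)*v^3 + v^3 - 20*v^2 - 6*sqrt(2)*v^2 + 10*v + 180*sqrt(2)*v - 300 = (v - 5)*(v + 6)*(v - 5*sqrt(2))*(v - sqrt(2))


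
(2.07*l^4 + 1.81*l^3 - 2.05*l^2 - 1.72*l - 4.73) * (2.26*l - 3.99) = 4.6782*l^5 - 4.1687*l^4 - 11.8549*l^3 + 4.2923*l^2 - 3.827*l + 18.8727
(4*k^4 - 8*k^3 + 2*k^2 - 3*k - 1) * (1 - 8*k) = -32*k^5 + 68*k^4 - 24*k^3 + 26*k^2 + 5*k - 1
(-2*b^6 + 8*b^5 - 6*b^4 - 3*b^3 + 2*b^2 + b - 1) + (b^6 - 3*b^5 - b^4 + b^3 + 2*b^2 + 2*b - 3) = -b^6 + 5*b^5 - 7*b^4 - 2*b^3 + 4*b^2 + 3*b - 4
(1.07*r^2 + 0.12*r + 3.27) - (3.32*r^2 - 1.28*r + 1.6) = -2.25*r^2 + 1.4*r + 1.67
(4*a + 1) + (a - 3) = 5*a - 2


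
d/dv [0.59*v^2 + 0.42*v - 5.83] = 1.18*v + 0.42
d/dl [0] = 0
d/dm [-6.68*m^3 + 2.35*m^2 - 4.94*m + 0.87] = -20.04*m^2 + 4.7*m - 4.94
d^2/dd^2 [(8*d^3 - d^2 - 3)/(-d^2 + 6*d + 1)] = 4*(-145*d^3 - 66*d^2 - 39*d + 56)/(d^6 - 18*d^5 + 105*d^4 - 180*d^3 - 105*d^2 - 18*d - 1)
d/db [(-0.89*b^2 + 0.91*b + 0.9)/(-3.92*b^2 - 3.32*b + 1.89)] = (6.522*b^2 + 3.6918*b + 4.7079)/(15.3664*b^4 + 26.0288*b^3 - 3.7952*b^2 - 12.5496*b + 3.5721)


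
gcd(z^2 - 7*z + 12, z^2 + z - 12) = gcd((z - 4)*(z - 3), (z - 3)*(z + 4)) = z - 3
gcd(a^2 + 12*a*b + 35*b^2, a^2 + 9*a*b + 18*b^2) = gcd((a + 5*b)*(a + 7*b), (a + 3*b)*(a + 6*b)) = 1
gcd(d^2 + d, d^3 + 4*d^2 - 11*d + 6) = 1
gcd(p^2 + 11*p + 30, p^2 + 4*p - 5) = p + 5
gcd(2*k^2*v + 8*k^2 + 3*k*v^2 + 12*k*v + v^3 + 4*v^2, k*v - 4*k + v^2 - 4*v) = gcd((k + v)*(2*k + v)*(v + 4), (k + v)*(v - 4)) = k + v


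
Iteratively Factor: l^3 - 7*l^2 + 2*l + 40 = (l - 5)*(l^2 - 2*l - 8) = (l - 5)*(l - 4)*(l + 2)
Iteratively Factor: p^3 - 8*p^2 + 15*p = (p)*(p^2 - 8*p + 15) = p*(p - 3)*(p - 5)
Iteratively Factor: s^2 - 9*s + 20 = (s - 4)*(s - 5)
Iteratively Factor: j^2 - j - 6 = (j + 2)*(j - 3)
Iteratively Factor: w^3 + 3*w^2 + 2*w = (w + 1)*(w^2 + 2*w) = w*(w + 1)*(w + 2)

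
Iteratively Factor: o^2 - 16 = (o - 4)*(o + 4)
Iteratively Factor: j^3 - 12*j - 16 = (j + 2)*(j^2 - 2*j - 8) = (j - 4)*(j + 2)*(j + 2)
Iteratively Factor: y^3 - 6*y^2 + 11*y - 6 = (y - 2)*(y^2 - 4*y + 3) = (y - 2)*(y - 1)*(y - 3)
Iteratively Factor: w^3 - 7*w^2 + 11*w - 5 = (w - 1)*(w^2 - 6*w + 5) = (w - 1)^2*(w - 5)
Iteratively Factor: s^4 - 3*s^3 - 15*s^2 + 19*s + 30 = (s - 5)*(s^3 + 2*s^2 - 5*s - 6) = (s - 5)*(s + 1)*(s^2 + s - 6) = (s - 5)*(s + 1)*(s + 3)*(s - 2)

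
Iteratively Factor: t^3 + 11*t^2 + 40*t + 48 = (t + 4)*(t^2 + 7*t + 12) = (t + 3)*(t + 4)*(t + 4)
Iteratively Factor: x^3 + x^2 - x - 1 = (x + 1)*(x^2 - 1) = (x - 1)*(x + 1)*(x + 1)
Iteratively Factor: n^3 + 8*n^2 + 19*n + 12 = (n + 3)*(n^2 + 5*n + 4) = (n + 3)*(n + 4)*(n + 1)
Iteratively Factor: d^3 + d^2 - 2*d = (d - 1)*(d^2 + 2*d) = d*(d - 1)*(d + 2)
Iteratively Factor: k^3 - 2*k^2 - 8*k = (k - 4)*(k^2 + 2*k) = k*(k - 4)*(k + 2)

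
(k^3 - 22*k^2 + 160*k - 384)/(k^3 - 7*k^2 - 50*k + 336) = (k - 8)/(k + 7)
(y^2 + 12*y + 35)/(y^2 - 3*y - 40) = (y + 7)/(y - 8)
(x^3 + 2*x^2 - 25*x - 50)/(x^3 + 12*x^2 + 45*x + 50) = (x - 5)/(x + 5)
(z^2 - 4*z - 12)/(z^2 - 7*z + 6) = (z + 2)/(z - 1)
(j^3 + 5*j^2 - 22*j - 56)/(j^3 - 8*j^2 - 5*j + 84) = (j^2 + 9*j + 14)/(j^2 - 4*j - 21)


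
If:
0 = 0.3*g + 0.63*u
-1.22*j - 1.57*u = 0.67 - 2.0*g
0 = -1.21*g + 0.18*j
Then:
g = -0.12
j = -0.83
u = 0.06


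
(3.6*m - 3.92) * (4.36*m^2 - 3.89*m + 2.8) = 15.696*m^3 - 31.0952*m^2 + 25.3288*m - 10.976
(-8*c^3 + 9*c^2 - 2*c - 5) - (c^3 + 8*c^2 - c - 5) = -9*c^3 + c^2 - c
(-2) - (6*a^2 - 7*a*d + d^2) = -6*a^2 + 7*a*d - d^2 - 2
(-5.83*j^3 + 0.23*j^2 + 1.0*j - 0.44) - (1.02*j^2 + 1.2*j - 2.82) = -5.83*j^3 - 0.79*j^2 - 0.2*j + 2.38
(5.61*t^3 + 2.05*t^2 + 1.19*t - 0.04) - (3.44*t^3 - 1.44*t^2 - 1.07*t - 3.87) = 2.17*t^3 + 3.49*t^2 + 2.26*t + 3.83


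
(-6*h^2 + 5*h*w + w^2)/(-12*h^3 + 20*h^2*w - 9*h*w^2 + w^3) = (6*h + w)/(12*h^2 - 8*h*w + w^2)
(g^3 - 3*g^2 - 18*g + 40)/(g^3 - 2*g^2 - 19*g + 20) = (g - 2)/(g - 1)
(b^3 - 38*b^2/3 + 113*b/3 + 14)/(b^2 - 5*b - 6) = (3*b^2 - 20*b - 7)/(3*(b + 1))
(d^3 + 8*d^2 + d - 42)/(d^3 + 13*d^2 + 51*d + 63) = (d - 2)/(d + 3)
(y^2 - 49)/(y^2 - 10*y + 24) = (y^2 - 49)/(y^2 - 10*y + 24)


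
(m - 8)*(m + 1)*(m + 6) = m^3 - m^2 - 50*m - 48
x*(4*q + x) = 4*q*x + x^2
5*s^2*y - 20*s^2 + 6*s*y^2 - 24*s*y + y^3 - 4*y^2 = (s + y)*(5*s + y)*(y - 4)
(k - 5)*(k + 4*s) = k^2 + 4*k*s - 5*k - 20*s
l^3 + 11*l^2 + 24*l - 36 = (l - 1)*(l + 6)^2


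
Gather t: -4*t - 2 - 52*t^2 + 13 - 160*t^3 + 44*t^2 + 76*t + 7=-160*t^3 - 8*t^2 + 72*t + 18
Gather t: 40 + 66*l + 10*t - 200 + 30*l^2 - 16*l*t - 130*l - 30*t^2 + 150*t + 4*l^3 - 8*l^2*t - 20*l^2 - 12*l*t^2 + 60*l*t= 4*l^3 + 10*l^2 - 64*l + t^2*(-12*l - 30) + t*(-8*l^2 + 44*l + 160) - 160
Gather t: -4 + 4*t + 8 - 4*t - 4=0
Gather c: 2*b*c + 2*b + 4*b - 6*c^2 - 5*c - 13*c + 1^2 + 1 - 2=6*b - 6*c^2 + c*(2*b - 18)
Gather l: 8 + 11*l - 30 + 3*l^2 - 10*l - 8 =3*l^2 + l - 30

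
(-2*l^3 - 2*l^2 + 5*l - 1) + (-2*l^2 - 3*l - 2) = -2*l^3 - 4*l^2 + 2*l - 3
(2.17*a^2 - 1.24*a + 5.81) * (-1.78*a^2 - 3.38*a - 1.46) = -3.8626*a^4 - 5.1274*a^3 - 9.3188*a^2 - 17.8274*a - 8.4826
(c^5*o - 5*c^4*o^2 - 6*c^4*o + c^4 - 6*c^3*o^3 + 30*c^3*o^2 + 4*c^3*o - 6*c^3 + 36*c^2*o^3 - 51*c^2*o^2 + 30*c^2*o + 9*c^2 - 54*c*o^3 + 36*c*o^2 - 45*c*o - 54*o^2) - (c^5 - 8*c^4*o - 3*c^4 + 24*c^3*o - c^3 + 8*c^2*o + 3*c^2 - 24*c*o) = c^5*o - c^5 - 5*c^4*o^2 + 2*c^4*o + 4*c^4 - 6*c^3*o^3 + 30*c^3*o^2 - 20*c^3*o - 5*c^3 + 36*c^2*o^3 - 51*c^2*o^2 + 22*c^2*o + 6*c^2 - 54*c*o^3 + 36*c*o^2 - 21*c*o - 54*o^2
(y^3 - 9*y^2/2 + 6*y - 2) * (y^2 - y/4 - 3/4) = y^5 - 19*y^4/4 + 51*y^3/8 - y^2/8 - 4*y + 3/2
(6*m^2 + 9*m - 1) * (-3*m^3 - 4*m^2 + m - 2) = -18*m^5 - 51*m^4 - 27*m^3 + m^2 - 19*m + 2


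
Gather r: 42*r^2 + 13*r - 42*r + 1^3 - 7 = 42*r^2 - 29*r - 6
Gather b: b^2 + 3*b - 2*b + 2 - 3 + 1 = b^2 + b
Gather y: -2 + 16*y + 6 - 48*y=4 - 32*y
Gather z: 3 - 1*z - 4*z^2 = -4*z^2 - z + 3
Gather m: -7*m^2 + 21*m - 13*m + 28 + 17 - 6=-7*m^2 + 8*m + 39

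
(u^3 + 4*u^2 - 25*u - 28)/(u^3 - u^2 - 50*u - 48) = (u^2 + 3*u - 28)/(u^2 - 2*u - 48)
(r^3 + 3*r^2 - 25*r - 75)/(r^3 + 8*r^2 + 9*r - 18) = (r^2 - 25)/(r^2 + 5*r - 6)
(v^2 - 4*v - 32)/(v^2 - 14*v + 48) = (v + 4)/(v - 6)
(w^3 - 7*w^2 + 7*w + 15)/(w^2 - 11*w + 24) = (w^2 - 4*w - 5)/(w - 8)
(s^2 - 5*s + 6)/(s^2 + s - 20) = (s^2 - 5*s + 6)/(s^2 + s - 20)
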